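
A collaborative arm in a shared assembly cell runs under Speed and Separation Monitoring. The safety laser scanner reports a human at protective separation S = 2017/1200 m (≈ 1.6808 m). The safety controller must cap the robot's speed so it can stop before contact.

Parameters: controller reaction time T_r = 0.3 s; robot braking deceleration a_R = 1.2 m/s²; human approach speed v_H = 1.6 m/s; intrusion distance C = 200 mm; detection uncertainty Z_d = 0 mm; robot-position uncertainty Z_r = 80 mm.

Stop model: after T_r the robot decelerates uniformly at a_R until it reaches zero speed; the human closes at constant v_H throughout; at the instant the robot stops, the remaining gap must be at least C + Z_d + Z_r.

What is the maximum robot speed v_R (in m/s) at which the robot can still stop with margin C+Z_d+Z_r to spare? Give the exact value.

at the boundary: (5/12)·v² + (49/30)·v + (-221/240) = 0
  disc = (49/30)² − 4·(5/12)·(-221/240) = 1681/400 ; √disc = 41/20
  v_R = (−(49/30) + 41/20) / (2·(5/12)) = 1/2 m/s
check:
braking lasts T_s = (1/2)/(6/5) = 0.4167 s
reaction-phase robot travel = 0.5000·0.3000 = 0.1500 m
robot under decel: 0.5000²/(2·1.2000) = 0.1042 m
person approaches 1.6000·(0.3000+0.4167) = 1.1467 m
margins: 0.2000+0.0000+0.0800 = 0.2800 m
sum ≈ 0.1500+0.1042+1.1467+0.2800 ≈ 1.6808 m = S ✓

v_R_max = 1/2 m/s = 0.5000 m/s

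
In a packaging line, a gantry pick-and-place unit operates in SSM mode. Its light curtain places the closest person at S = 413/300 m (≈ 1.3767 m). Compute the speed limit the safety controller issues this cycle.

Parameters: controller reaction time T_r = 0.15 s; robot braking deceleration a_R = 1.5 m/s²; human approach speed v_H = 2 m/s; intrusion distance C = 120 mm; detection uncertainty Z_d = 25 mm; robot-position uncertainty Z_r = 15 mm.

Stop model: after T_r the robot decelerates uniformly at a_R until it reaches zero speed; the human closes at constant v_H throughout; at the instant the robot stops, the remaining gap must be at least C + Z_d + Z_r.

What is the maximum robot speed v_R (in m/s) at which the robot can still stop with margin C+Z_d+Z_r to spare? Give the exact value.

collect terms ⇒ (1/3)·v_R² + (89/60)·v_R + (-11/12) = 0
  disc = (89/60)² − 4·(1/3)·(-11/12) = 1369/400 ; √disc = 37/20
  v_R = (−(89/60) + 37/20) / (2·(1/3)) = 11/20 m/s
check:
T_s = v_R/a_R = (11/20)/(3/2) = 0.3667 s
robot in T_r: 0.5500·0.1500 = 0.0825 m
braking distance = 0.5500²/(2·1.5000) = 0.1008 m
human over T_r+T_s: 2.0000·(0.1500+0.3667) = 1.0333 m
C+Z_d+Z_r = 0.1200+0.0250+0.0150 = 0.1600 m
sum ≈ 0.0825+0.1008+1.0333+0.1600 ≈ 1.3767 m = S ✓

v_R_max = 11/20 m/s = 0.5500 m/s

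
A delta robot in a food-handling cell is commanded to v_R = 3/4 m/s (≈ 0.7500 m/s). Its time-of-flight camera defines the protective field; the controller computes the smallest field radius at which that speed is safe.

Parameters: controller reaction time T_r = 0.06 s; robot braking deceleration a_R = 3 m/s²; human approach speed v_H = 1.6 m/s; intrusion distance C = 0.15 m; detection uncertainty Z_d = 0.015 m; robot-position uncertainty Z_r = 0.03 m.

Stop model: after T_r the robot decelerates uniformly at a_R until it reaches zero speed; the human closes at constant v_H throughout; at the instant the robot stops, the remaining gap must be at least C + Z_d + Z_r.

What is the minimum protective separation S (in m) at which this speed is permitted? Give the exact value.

S_min = 3319/4000 m = 0.8297 m

stop time T_s = (3/4)/3 = 0.2500 s
robot covers v_R·T_r = 0.7500·0.0600 = 0.0450 m before braking
braking distance = 0.7500²/(2·3.0000) = 0.0938 m
person approaches 1.6000·(0.0600+0.2500) = 0.4960 m
C+Z_d+Z_r = 0.1500+0.0150+0.0300 = 0.1950 m
S_min ≈ 0.0450+0.0938+0.4960+0.1950  ⇒  S_min = 3319/4000 m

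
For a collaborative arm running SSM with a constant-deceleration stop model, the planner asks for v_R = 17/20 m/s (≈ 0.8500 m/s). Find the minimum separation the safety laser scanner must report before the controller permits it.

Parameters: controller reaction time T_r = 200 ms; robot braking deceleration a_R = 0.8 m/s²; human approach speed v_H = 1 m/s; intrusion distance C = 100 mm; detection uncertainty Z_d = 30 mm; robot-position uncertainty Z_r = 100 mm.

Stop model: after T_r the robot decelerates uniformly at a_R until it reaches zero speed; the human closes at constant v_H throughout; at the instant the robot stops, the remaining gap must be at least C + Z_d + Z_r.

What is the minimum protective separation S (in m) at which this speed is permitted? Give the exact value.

S_min = 1353/640 m = 2.1141 m

braking lasts T_s = (17/20)/(4/5) = 1.0625 s
robot covers v_R·T_r = 0.8500·0.2000 = 0.1700 m before braking
robot covers 0.8500·1.0625 − ½·0.8000·1.0625² = 0.4516 m while stopping
human over T_r+T_s: 1.0000·(0.2000+1.0625) = 1.2625 m
margins: 0.1000+0.0300+0.1000 = 0.2300 m
S_min ≈ 0.1700+0.4516+1.2625+0.2300  ⇒  S_min = 1353/640 m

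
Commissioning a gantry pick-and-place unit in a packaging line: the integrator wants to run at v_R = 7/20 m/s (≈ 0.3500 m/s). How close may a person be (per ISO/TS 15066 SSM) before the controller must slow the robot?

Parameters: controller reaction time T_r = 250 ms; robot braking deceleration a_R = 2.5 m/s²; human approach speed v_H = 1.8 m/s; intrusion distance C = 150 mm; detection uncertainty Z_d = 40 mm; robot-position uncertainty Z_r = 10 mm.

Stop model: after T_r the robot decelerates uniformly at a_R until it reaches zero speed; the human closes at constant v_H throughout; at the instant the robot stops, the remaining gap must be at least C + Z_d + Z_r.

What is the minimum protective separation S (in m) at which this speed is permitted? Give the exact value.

braking lasts T_s = (7/20)/(5/2) = 0.1400 s
robot in T_r: 0.3500·0.2500 = 0.0875 m
robot covers 0.3500·0.1400 − ½·2.5000·0.1400² = 0.0245 m while stopping
human over T_r+T_s: 1.8000·(0.2500+0.1400) = 0.7020 m
residual clearance needed = 0.1500+0.0400+0.0100 = 0.2000 m
S_min ≈ 0.0875+0.0245+0.7020+0.2000  ⇒  S_min = 507/500 m

S_min = 507/500 m = 1.0140 m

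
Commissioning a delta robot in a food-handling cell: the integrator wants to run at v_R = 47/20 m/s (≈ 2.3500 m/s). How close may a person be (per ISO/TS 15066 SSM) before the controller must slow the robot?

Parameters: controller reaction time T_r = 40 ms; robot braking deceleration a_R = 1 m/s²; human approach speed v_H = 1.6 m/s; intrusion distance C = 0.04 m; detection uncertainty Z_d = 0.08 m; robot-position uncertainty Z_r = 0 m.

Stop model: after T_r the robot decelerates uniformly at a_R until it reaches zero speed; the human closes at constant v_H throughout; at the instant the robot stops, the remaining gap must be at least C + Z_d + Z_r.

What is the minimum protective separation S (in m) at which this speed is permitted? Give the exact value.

stop time T_s = (47/20)/1 = 2.3500 s
robot covers v_R·T_r = 2.3500·0.0400 = 0.0940 m before braking
robot under decel: 2.3500²/(2·1.0000) = 2.7612 m
person approaches 1.6000·(0.0400+2.3500) = 3.8240 m
margins: 0.0400+0.0800+0.0000 = 0.1200 m
S_min ≈ 0.0940+2.7612+3.8240+0.1200  ⇒  S_min = 27197/4000 m

S_min = 27197/4000 m = 6.7992 m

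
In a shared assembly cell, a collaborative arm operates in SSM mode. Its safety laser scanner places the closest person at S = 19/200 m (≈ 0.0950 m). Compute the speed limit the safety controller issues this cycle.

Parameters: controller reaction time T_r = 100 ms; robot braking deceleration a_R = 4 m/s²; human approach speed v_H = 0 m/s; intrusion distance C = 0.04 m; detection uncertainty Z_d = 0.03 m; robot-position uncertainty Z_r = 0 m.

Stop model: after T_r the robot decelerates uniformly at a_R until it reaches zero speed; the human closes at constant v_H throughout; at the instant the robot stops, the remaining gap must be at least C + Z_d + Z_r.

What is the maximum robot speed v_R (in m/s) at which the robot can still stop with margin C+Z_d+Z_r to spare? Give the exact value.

v_R_max = 1/5 m/s = 0.2000 m/s

collect terms ⇒ (1/8)·v_R² + (1/10)·v_R + (-1/40) = 0
  disc = (1/10)² − 4·(1/8)·(-1/40) = 9/400 ; √disc = 3/20
  v_R = (−(1/10) + 3/20) / (2·(1/8)) = 1/5 m/s
check:
stop time T_s = (1/5)/4 = 0.0500 s
robot in T_r: 0.2000·0.1000 = 0.0200 m
braking distance = 0.2000²/(2·4.0000) = 0.0050 m
human closes 0.0000·0.1500 = 0.0000 m
residual clearance needed = 0.0400+0.0300+0.0000 = 0.0700 m
sum ≈ 0.0200+0.0050+0.0000+0.0700 ≈ 0.0950 m = S ✓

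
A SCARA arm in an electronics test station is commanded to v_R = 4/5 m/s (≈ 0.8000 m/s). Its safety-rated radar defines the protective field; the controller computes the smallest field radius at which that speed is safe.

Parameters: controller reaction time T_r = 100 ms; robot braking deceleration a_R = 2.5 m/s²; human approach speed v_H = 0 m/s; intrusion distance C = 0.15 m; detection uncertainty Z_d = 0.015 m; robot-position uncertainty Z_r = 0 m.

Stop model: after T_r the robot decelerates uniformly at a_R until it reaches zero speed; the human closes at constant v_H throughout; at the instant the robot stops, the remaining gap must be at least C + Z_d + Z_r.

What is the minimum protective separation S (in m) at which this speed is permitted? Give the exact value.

S_min = 373/1000 m = 0.3730 m

braking lasts T_s = (4/5)/(5/2) = 0.3200 s
robot in T_r: 0.8000·0.1000 = 0.0800 m
braking distance = 0.8000²/(2·2.5000) = 0.1280 m
human over T_r+T_s: 0.0000·(0.1000+0.3200) = 0.0000 m
residual clearance needed = 0.1500+0.0150+0.0000 = 0.1650 m
S_min ≈ 0.0800+0.1280+0.0000+0.1650  ⇒  S_min = 373/1000 m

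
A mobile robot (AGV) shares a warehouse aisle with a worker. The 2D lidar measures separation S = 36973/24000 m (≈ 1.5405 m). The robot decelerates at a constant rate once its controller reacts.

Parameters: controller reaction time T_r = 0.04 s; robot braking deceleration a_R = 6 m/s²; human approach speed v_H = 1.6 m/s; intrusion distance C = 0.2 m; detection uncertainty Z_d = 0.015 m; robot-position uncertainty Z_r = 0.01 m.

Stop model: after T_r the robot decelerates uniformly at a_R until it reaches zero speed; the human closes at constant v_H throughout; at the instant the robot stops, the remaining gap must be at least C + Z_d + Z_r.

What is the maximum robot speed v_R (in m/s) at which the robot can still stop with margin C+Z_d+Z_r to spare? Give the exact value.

collect terms ⇒ (1/12)·v_R² + (23/75)·v_R + (-30037/24000) = 0
  disc = (23/75)² − 4·(1/12)·(-30037/24000) = 20449/40000 ; √disc = 143/200
  v_R = (−(23/75) + 143/200) / (2·(1/12)) = 49/20 m/s
check:
stop time T_s = (49/20)/6 = 0.4083 s
reaction-phase robot travel = 2.4500·0.0400 = 0.0980 m
robot under decel: 2.4500²/(2·6.0000) = 0.5002 m
person approaches 1.6000·(0.0400+0.4083) = 0.7173 m
margins: 0.2000+0.0150+0.0100 = 0.2250 m
sum ≈ 0.0980+0.5002+0.7173+0.2250 ≈ 1.5405 m = S ✓

v_R_max = 49/20 m/s = 2.4500 m/s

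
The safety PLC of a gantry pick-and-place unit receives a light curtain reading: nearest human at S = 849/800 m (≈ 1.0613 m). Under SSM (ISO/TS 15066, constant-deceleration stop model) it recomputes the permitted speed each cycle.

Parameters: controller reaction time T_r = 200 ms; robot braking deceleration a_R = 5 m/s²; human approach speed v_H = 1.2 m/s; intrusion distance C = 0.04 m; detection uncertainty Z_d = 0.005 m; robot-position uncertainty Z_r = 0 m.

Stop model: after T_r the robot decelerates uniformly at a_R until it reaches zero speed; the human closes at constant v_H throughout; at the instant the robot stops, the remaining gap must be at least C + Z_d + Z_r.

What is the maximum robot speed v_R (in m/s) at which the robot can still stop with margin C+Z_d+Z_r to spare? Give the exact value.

quadratic (1/10)·v² + (11/25)·v + (-621/800) = 0
  disc = (11/25)² − 4·(1/10)·(-621/800) = 5041/10000 ; √disc = 71/100
  v_R = (−(11/25) + 71/100) / (2·(1/10)) = 27/20 m/s
check:
T_s = v_R/a_R = (27/20)/5 = 0.2700 s
reaction-phase robot travel = 1.3500·0.2000 = 0.2700 m
robot covers 1.3500·0.2700 − ½·5.0000·0.2700² = 0.1822 m while stopping
human over T_r+T_s: 1.2000·(0.2000+0.2700) = 0.5640 m
C+Z_d+Z_r = 0.0400+0.0050+0.0000 = 0.0450 m
sum ≈ 0.2700+0.1822+0.5640+0.0450 ≈ 1.0613 m = S ✓

v_R_max = 27/20 m/s = 1.3500 m/s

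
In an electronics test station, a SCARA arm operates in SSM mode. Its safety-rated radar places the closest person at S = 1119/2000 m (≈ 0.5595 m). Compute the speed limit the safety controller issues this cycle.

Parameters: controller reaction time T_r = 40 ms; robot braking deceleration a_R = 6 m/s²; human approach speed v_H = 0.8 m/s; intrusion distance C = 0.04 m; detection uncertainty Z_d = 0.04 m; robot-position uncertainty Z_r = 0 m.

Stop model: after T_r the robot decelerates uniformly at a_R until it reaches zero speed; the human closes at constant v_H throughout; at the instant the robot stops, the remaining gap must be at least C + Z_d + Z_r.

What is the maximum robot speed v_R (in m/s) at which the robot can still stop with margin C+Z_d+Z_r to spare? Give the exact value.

v_R_max = 3/2 m/s = 1.5000 m/s

collect terms ⇒ (1/12)·v_R² + (13/75)·v_R + (-179/400) = 0
  disc = (13/75)² − 4·(1/12)·(-179/400) = 16129/90000 ; √disc = 127/300
  v_R = (−(13/75) + 127/300) / (2·(1/12)) = 3/2 m/s
check:
stop time T_s = (3/2)/6 = 0.2500 s
robot covers v_R·T_r = 1.5000·0.0400 = 0.0600 m before braking
robot under decel: 1.5000²/(2·6.0000) = 0.1875 m
human closes 0.8000·0.2900 = 0.2320 m
residual clearance needed = 0.0400+0.0400+0.0000 = 0.0800 m
sum ≈ 0.0600+0.1875+0.2320+0.0800 ≈ 0.5595 m = S ✓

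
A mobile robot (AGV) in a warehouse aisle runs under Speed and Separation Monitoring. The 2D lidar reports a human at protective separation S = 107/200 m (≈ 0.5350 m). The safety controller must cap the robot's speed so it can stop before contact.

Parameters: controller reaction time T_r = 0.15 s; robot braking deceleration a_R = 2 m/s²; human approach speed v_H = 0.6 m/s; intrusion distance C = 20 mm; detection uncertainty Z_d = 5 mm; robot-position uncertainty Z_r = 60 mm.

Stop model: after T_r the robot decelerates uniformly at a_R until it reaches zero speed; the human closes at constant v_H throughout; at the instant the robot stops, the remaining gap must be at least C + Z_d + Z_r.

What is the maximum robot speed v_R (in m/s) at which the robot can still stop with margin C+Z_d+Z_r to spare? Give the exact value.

quadratic (1/4)·v² + (9/20)·v + (-9/25) = 0
  disc = (9/20)² − 4·(1/4)·(-9/25) = 9/16 ; √disc = 3/4
  v_R = (−(9/20) + 3/4) / (2·(1/4)) = 3/5 m/s
check:
stop time T_s = (3/5)/2 = 0.3000 s
robot in T_r: 0.6000·0.1500 = 0.0900 m
robot under decel: 0.6000²/(2·2.0000) = 0.0900 m
human over T_r+T_s: 0.6000·(0.1500+0.3000) = 0.2700 m
C+Z_d+Z_r = 0.0200+0.0050+0.0600 = 0.0850 m
sum ≈ 0.0900+0.0900+0.2700+0.0850 ≈ 0.5350 m = S ✓

v_R_max = 3/5 m/s = 0.6000 m/s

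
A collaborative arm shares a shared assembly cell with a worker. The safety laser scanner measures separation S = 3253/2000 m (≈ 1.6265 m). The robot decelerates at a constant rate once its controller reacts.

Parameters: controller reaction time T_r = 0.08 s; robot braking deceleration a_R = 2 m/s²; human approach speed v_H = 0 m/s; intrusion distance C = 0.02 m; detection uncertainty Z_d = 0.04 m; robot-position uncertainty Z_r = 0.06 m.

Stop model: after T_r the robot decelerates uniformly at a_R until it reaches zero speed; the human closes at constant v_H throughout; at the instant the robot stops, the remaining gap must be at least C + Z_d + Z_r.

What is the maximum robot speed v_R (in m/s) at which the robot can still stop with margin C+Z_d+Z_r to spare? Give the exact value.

v_R_max = 23/10 m/s = 2.3000 m/s

quadratic (1/4)·v² + (2/25)·v + (-3013/2000) = 0
  disc = (2/25)² − 4·(1/4)·(-3013/2000) = 15129/10000 ; √disc = 123/100
  v_R = (−(2/25) + 123/100) / (2·(1/4)) = 23/10 m/s
check:
stop time T_s = (23/10)/2 = 1.1500 s
robot covers v_R·T_r = 2.3000·0.0800 = 0.1840 m before braking
robot covers 2.3000·1.1500 − ½·2.0000·1.1500² = 1.3225 m while stopping
human closes 0.0000·1.2300 = 0.0000 m
residual clearance needed = 0.0200+0.0400+0.0600 = 0.1200 m
sum ≈ 0.1840+1.3225+0.0000+0.1200 ≈ 1.6265 m = S ✓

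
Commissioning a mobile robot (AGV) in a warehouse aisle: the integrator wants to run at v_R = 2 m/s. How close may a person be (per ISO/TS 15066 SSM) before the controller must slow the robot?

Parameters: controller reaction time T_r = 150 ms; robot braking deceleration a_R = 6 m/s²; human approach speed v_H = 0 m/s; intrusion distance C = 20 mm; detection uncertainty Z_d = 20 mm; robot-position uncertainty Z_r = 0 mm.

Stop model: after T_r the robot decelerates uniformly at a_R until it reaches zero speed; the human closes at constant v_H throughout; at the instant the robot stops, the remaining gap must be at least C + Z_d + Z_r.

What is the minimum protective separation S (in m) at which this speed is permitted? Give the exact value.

S_min = 101/150 m = 0.6733 m

braking lasts T_s = 2/6 = 0.3333 s
reaction-phase robot travel = 2.0000·0.1500 = 0.3000 m
robot under decel: 2.0000²/(2·6.0000) = 0.3333 m
human closes 0.0000·0.4833 = 0.0000 m
margins: 0.0200+0.0200+0.0000 = 0.0400 m
S_min ≈ 0.3000+0.3333+0.0000+0.0400  ⇒  S_min = 101/150 m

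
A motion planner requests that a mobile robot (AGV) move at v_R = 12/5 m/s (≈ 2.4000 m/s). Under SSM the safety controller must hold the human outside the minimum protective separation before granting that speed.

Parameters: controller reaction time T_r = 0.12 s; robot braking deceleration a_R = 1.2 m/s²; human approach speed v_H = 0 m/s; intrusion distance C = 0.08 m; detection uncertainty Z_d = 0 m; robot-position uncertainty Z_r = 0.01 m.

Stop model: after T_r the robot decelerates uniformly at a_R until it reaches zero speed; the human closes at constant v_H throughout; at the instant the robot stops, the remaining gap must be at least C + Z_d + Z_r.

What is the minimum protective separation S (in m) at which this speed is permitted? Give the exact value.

S_min = 1389/500 m = 2.7780 m

stop time T_s = (12/5)/(6/5) = 2.0000 s
reaction-phase robot travel = 2.4000·0.1200 = 0.2880 m
robot under decel: 2.4000²/(2·1.2000) = 2.4000 m
person approaches 0.0000·(0.1200+2.0000) = 0.0000 m
C+Z_d+Z_r = 0.0800+0.0000+0.0100 = 0.0900 m
S_min ≈ 0.2880+2.4000+0.0000+0.0900  ⇒  S_min = 1389/500 m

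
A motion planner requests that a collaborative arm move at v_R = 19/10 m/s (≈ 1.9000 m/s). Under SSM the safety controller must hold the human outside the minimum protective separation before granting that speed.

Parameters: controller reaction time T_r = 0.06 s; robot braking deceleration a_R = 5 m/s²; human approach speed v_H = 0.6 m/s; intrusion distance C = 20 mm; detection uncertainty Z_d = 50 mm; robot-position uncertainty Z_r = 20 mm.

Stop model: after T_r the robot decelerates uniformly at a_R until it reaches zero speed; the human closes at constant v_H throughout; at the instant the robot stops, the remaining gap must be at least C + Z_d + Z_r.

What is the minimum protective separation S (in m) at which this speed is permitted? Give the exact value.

braking lasts T_s = (19/10)/5 = 0.3800 s
robot in T_r: 1.9000·0.0600 = 0.1140 m
braking distance = 1.9000²/(2·5.0000) = 0.3610 m
human closes 0.6000·0.4400 = 0.2640 m
C+Z_d+Z_r = 0.0200+0.0500+0.0200 = 0.0900 m
S_min ≈ 0.1140+0.3610+0.2640+0.0900  ⇒  S_min = 829/1000 m

S_min = 829/1000 m = 0.8290 m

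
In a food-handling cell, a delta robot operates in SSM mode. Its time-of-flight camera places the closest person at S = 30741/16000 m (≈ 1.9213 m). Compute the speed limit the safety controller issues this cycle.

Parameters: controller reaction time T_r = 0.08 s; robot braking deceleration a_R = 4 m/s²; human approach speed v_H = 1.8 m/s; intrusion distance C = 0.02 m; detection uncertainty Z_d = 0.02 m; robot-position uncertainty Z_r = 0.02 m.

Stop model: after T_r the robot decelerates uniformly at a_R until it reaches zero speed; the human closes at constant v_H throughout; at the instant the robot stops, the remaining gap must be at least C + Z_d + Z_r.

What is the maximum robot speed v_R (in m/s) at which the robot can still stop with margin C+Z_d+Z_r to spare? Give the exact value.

v_R_max = 43/20 m/s = 2.1500 m/s

collect terms ⇒ (1/8)·v_R² + (53/100)·v_R + (-27477/16000) = 0
  disc = (53/100)² − 4·(1/8)·(-27477/16000) = 182329/160000 ; √disc = 427/400
  v_R = (−(53/100) + 427/400) / (2·(1/8)) = 43/20 m/s
check:
T_s = v_R/a_R = (43/20)/4 = 0.5375 s
robot in T_r: 2.1500·0.0800 = 0.1720 m
braking distance = 2.1500²/(2·4.0000) = 0.5778 m
human closes 1.8000·0.6175 = 1.1115 m
margins: 0.0200+0.0200+0.0200 = 0.0600 m
sum ≈ 0.1720+0.5778+1.1115+0.0600 ≈ 1.9213 m = S ✓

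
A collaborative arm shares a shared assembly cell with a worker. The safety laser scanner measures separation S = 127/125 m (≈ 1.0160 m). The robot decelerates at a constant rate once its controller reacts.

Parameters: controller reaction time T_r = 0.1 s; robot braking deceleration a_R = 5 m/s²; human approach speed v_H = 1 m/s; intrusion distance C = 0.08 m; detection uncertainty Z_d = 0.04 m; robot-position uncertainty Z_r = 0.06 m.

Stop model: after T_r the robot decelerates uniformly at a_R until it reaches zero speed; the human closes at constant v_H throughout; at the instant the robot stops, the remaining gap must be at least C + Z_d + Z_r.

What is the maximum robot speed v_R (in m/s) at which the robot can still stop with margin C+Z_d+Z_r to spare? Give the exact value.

v_R_max = 8/5 m/s = 1.6000 m/s

collect terms ⇒ (1/10)·v_R² + (3/10)·v_R + (-92/125) = 0
  disc = (3/10)² − 4·(1/10)·(-92/125) = 961/2500 ; √disc = 31/50
  v_R = (−(3/10) + 31/50) / (2·(1/10)) = 8/5 m/s
check:
stop time T_s = (8/5)/5 = 0.3200 s
robot in T_r: 1.6000·0.1000 = 0.1600 m
robot under decel: 1.6000²/(2·5.0000) = 0.2560 m
human closes 1.0000·0.4200 = 0.4200 m
margins: 0.0800+0.0400+0.0600 = 0.1800 m
sum ≈ 0.1600+0.2560+0.4200+0.1800 ≈ 1.0160 m = S ✓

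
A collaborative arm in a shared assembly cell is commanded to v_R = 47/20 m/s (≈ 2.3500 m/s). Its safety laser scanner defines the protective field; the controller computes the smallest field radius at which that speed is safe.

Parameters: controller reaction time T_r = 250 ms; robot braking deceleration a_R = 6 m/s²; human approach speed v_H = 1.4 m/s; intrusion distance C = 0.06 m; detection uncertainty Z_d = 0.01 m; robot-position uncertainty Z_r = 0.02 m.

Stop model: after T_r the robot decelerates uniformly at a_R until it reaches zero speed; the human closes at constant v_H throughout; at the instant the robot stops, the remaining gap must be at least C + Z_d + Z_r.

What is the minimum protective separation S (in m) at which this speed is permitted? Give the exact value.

braking lasts T_s = (47/20)/6 = 0.3917 s
robot covers v_R·T_r = 2.3500·0.2500 = 0.5875 m before braking
robot under decel: 2.3500²/(2·6.0000) = 0.4602 m
human over T_r+T_s: 1.4000·(0.2500+0.3917) = 0.8983 m
margins: 0.0600+0.0100+0.0200 = 0.0900 m
S_min ≈ 0.5875+0.4602+0.8983+0.0900  ⇒  S_min = 9773/4800 m

S_min = 9773/4800 m = 2.0360 m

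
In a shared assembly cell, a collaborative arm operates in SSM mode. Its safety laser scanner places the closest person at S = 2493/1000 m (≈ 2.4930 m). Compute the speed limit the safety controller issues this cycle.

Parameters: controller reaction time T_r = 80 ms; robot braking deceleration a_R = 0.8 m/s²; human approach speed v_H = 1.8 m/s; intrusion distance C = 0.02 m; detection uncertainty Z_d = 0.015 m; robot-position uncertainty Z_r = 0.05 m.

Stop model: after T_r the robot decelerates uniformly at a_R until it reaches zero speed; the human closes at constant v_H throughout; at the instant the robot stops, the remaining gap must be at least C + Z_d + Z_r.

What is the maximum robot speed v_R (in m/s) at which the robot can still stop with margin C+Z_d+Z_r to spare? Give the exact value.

at the boundary: (5/8)·v² + (233/100)·v + (-283/125) = 0
  disc = (233/100)² − 4·(5/8)·(-283/125) = 110889/10000 ; √disc = 333/100
  v_R = (−(233/100) + 333/100) / (2·(5/8)) = 4/5 m/s
check:
T_s = v_R/a_R = (4/5)/(4/5) = 1.0000 s
robot covers v_R·T_r = 0.8000·0.0800 = 0.0640 m before braking
robot under decel: 0.8000²/(2·0.8000) = 0.4000 m
human over T_r+T_s: 1.8000·(0.0800+1.0000) = 1.9440 m
C+Z_d+Z_r = 0.0200+0.0150+0.0500 = 0.0850 m
sum ≈ 0.0640+0.4000+1.9440+0.0850 ≈ 2.4930 m = S ✓

v_R_max = 4/5 m/s = 0.8000 m/s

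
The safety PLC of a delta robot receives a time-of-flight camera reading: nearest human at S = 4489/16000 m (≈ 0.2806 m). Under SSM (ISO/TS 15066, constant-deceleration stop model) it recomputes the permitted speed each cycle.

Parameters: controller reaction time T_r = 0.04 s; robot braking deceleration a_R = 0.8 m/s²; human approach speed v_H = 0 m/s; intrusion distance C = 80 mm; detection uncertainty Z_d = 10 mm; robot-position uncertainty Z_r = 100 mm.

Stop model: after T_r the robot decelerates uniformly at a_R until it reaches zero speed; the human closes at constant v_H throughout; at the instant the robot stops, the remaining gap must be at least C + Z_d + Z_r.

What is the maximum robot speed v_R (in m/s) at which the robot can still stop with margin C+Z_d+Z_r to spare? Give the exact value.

v_R_max = 7/20 m/s = 0.3500 m/s

quadratic (5/8)·v² + (1/25)·v + (-1449/16000) = 0
  disc = (1/25)² − 4·(5/8)·(-1449/16000) = 36481/160000 ; √disc = 191/400
  v_R = (−(1/25) + 191/400) / (2·(5/8)) = 7/20 m/s
check:
braking lasts T_s = (7/20)/(4/5) = 0.4375 s
reaction-phase robot travel = 0.3500·0.0400 = 0.0140 m
robot under decel: 0.3500²/(2·0.8000) = 0.0766 m
person approaches 0.0000·(0.0400+0.4375) = 0.0000 m
C+Z_d+Z_r = 0.0800+0.0100+0.1000 = 0.1900 m
sum ≈ 0.0140+0.0766+0.0000+0.1900 ≈ 0.2806 m = S ✓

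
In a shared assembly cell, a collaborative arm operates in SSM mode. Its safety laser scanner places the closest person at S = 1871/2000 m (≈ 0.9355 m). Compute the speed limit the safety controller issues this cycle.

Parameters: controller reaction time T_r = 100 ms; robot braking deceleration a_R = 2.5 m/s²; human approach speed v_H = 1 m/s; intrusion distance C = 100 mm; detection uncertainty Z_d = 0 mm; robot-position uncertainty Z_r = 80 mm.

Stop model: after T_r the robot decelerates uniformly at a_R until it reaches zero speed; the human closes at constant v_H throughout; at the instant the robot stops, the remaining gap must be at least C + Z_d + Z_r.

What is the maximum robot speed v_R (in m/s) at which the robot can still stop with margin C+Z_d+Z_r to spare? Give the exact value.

v_R_max = 19/20 m/s = 0.9500 m/s

at the boundary: (1/5)·v² + (1/2)·v + (-1311/2000) = 0
  disc = (1/2)² − 4·(1/5)·(-1311/2000) = 484/625 ; √disc = 22/25
  v_R = (−(1/2) + 22/25) / (2·(1/5)) = 19/20 m/s
check:
T_s = v_R/a_R = (19/20)/(5/2) = 0.3800 s
robot in T_r: 0.9500·0.1000 = 0.0950 m
braking distance = 0.9500²/(2·2.5000) = 0.1805 m
human over T_r+T_s: 1.0000·(0.1000+0.3800) = 0.4800 m
C+Z_d+Z_r = 0.1000+0.0000+0.0800 = 0.1800 m
sum ≈ 0.0950+0.1805+0.4800+0.1800 ≈ 0.9355 m = S ✓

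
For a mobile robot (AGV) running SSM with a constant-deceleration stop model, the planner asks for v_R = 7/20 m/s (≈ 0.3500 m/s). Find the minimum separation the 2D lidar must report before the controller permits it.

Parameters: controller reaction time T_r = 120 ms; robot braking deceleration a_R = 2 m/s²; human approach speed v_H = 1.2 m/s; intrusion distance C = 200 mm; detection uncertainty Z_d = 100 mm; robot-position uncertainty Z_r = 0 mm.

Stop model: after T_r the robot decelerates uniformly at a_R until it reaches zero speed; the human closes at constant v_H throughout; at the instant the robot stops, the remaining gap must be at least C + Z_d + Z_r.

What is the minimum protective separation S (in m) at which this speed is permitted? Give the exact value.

braking lasts T_s = (7/20)/2 = 0.1750 s
robot in T_r: 0.3500·0.1200 = 0.0420 m
robot covers 0.3500·0.1750 − ½·2.0000·0.1750² = 0.0306 m while stopping
human closes 1.2000·0.2950 = 0.3540 m
C+Z_d+Z_r = 0.2000+0.1000+0.0000 = 0.3000 m
S_min ≈ 0.0420+0.0306+0.3540+0.3000  ⇒  S_min = 5813/8000 m

S_min = 5813/8000 m = 0.7266 m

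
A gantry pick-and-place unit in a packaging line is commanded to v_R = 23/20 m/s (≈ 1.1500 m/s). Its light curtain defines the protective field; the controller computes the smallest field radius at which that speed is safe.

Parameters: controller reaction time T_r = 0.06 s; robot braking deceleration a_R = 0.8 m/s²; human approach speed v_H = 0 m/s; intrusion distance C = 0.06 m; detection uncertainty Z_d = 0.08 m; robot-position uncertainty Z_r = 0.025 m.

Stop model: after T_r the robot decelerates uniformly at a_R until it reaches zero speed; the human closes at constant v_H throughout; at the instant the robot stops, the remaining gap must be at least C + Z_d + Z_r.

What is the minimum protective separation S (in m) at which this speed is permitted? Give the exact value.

stop time T_s = (23/20)/(4/5) = 1.4375 s
robot in T_r: 1.1500·0.0600 = 0.0690 m
robot under decel: 1.1500²/(2·0.8000) = 0.8266 m
person approaches 0.0000·(0.0600+1.4375) = 0.0000 m
residual clearance needed = 0.0600+0.0800+0.0250 = 0.1650 m
S_min ≈ 0.0690+0.8266+0.0000+0.1650  ⇒  S_min = 16969/16000 m

S_min = 16969/16000 m = 1.0606 m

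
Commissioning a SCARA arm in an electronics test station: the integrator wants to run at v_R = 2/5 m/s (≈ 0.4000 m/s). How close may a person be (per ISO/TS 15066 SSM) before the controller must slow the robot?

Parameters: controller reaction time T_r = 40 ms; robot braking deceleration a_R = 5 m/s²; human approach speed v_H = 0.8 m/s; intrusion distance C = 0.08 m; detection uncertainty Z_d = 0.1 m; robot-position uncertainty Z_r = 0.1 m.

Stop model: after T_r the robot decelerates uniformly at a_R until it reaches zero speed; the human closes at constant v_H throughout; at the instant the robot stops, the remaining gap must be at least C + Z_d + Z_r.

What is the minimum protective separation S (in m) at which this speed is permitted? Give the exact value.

S_min = 51/125 m = 0.4080 m

braking lasts T_s = (2/5)/5 = 0.0800 s
reaction-phase robot travel = 0.4000·0.0400 = 0.0160 m
braking distance = 0.4000²/(2·5.0000) = 0.0160 m
human closes 0.8000·0.1200 = 0.0960 m
C+Z_d+Z_r = 0.0800+0.1000+0.1000 = 0.2800 m
S_min ≈ 0.0160+0.0160+0.0960+0.2800  ⇒  S_min = 51/125 m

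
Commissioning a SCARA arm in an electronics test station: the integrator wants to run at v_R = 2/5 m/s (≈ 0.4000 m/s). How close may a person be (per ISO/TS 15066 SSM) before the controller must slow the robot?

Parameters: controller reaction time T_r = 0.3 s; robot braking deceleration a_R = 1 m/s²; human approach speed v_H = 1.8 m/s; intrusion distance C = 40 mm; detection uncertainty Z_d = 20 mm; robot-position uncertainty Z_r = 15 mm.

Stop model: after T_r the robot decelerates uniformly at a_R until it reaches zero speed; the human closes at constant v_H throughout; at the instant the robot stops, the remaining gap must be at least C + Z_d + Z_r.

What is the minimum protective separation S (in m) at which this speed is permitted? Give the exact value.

T_s = v_R/a_R = (2/5)/1 = 0.4000 s
robot in T_r: 0.4000·0.3000 = 0.1200 m
robot under decel: 0.4000²/(2·1.0000) = 0.0800 m
human closes 1.8000·0.7000 = 1.2600 m
C+Z_d+Z_r = 0.0400+0.0200+0.0150 = 0.0750 m
S_min ≈ 0.1200+0.0800+1.2600+0.0750  ⇒  S_min = 307/200 m

S_min = 307/200 m = 1.5350 m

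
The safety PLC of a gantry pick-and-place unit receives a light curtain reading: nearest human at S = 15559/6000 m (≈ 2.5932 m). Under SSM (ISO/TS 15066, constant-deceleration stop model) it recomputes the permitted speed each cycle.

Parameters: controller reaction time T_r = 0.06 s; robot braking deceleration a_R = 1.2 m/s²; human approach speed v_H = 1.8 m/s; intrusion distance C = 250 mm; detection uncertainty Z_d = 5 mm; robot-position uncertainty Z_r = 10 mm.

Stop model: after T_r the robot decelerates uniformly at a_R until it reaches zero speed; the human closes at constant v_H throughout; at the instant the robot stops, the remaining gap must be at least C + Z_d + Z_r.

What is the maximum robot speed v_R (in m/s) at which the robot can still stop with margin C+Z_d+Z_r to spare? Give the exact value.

quadratic (5/12)·v² + (39/25)·v + (-13321/6000) = 0
  disc = (39/25)² − 4·(5/12)·(-13321/6000) = 552049/90000 ; √disc = 743/300
  v_R = (−(39/25) + 743/300) / (2·(5/12)) = 11/10 m/s
check:
braking lasts T_s = (11/10)/(6/5) = 0.9167 s
robot in T_r: 1.1000·0.0600 = 0.0660 m
braking distance = 1.1000²/(2·1.2000) = 0.5042 m
human closes 1.8000·0.9767 = 1.7580 m
residual clearance needed = 0.2500+0.0050+0.0100 = 0.2650 m
sum ≈ 0.0660+0.5042+1.7580+0.2650 ≈ 2.5932 m = S ✓

v_R_max = 11/10 m/s = 1.1000 m/s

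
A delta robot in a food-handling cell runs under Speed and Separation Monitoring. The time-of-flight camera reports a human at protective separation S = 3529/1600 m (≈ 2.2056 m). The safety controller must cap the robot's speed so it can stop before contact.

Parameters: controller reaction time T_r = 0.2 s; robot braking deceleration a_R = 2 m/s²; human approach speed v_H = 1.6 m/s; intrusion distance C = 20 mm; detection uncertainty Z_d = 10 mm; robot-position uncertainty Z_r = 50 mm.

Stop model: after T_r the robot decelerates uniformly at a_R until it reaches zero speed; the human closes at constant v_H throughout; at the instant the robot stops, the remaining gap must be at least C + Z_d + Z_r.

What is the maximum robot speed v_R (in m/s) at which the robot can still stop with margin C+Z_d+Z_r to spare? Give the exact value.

v_R_max = 27/20 m/s = 1.3500 m/s

at the boundary: (1/4)·v² + (1)·v + (-2889/1600) = 0
  disc = (1)² − 4·(1/4)·(-2889/1600) = 4489/1600 ; √disc = 67/40
  v_R = (−(1) + 67/40) / (2·(1/4)) = 27/20 m/s
check:
stop time T_s = (27/20)/2 = 0.6750 s
robot covers v_R·T_r = 1.3500·0.2000 = 0.2700 m before braking
robot under decel: 1.3500²/(2·2.0000) = 0.4556 m
human over T_r+T_s: 1.6000·(0.2000+0.6750) = 1.4000 m
C+Z_d+Z_r = 0.0200+0.0100+0.0500 = 0.0800 m
sum ≈ 0.2700+0.4556+1.4000+0.0800 ≈ 2.2056 m = S ✓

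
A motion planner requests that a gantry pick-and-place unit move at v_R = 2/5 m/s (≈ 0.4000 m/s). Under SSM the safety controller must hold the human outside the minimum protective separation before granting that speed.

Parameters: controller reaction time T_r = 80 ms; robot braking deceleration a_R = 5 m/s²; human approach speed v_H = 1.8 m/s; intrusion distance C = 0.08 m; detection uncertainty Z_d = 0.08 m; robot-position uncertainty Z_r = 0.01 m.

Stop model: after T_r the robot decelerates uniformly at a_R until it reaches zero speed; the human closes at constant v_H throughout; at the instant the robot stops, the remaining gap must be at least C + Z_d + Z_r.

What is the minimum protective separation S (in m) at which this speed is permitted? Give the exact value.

S_min = 253/500 m = 0.5060 m

stop time T_s = (2/5)/5 = 0.0800 s
robot covers v_R·T_r = 0.4000·0.0800 = 0.0320 m before braking
braking distance = 0.4000²/(2·5.0000) = 0.0160 m
person approaches 1.8000·(0.0800+0.0800) = 0.2880 m
C+Z_d+Z_r = 0.0800+0.0800+0.0100 = 0.1700 m
S_min ≈ 0.0320+0.0160+0.2880+0.1700  ⇒  S_min = 253/500 m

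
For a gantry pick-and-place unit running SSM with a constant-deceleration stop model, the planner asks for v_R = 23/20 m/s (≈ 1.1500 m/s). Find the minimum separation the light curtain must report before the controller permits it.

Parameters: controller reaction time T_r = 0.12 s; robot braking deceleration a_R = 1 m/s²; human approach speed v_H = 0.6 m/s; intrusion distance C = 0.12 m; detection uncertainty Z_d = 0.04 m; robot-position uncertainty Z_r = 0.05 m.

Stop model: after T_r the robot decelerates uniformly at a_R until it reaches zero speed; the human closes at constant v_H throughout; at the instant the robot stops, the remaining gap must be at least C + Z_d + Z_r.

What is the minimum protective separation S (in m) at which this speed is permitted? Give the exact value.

S_min = 1417/800 m = 1.7712 m

braking lasts T_s = (23/20)/1 = 1.1500 s
reaction-phase robot travel = 1.1500·0.1200 = 0.1380 m
robot under decel: 1.1500²/(2·1.0000) = 0.6613 m
human closes 0.6000·1.2700 = 0.7620 m
C+Z_d+Z_r = 0.1200+0.0400+0.0500 = 0.2100 m
S_min ≈ 0.1380+0.6613+0.7620+0.2100  ⇒  S_min = 1417/800 m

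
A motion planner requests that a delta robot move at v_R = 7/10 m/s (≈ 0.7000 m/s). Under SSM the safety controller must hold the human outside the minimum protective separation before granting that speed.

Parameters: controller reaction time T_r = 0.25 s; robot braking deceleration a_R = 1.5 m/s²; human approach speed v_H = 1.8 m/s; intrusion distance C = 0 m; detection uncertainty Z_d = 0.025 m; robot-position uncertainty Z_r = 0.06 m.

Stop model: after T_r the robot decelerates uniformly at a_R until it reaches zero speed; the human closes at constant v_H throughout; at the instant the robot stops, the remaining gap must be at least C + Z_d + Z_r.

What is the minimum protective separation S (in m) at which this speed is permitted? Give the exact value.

S_min = 257/150 m = 1.7133 m

stop time T_s = (7/10)/(3/2) = 0.4667 s
robot in T_r: 0.7000·0.2500 = 0.1750 m
robot under decel: 0.7000²/(2·1.5000) = 0.1633 m
human over T_r+T_s: 1.8000·(0.2500+0.4667) = 1.2900 m
margins: 0.0000+0.0250+0.0600 = 0.0850 m
S_min ≈ 0.1750+0.1633+1.2900+0.0850  ⇒  S_min = 257/150 m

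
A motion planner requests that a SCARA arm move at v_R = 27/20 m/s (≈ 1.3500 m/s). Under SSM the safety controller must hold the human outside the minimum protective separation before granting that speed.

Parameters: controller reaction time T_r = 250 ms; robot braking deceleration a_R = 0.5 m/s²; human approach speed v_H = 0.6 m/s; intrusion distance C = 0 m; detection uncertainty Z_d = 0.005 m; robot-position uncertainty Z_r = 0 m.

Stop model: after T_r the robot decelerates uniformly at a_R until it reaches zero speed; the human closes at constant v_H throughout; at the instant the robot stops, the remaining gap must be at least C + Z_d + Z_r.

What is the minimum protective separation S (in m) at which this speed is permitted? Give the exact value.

T_s = v_R/a_R = (27/20)/(1/2) = 2.7000 s
robot covers v_R·T_r = 1.3500·0.2500 = 0.3375 m before braking
robot under decel: 1.3500²/(2·0.5000) = 1.8225 m
human closes 0.6000·2.9500 = 1.7700 m
residual clearance needed = 0.0000+0.0050+0.0000 = 0.0050 m
S_min ≈ 0.3375+1.8225+1.7700+0.0050  ⇒  S_min = 787/200 m

S_min = 787/200 m = 3.9350 m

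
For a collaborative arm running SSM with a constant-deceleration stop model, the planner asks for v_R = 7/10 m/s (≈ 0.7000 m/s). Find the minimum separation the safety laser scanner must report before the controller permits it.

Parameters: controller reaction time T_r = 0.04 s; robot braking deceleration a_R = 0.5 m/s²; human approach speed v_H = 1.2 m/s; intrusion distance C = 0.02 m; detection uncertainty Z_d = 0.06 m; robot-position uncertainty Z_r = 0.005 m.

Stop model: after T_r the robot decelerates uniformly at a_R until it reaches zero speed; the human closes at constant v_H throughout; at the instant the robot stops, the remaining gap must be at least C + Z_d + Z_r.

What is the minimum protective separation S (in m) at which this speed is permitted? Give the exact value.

braking lasts T_s = (7/10)/(1/2) = 1.4000 s
robot covers v_R·T_r = 0.7000·0.0400 = 0.0280 m before braking
robot covers 0.7000·1.4000 − ½·0.5000·1.4000² = 0.4900 m while stopping
human closes 1.2000·1.4400 = 1.7280 m
C+Z_d+Z_r = 0.0200+0.0600+0.0050 = 0.0850 m
S_min ≈ 0.0280+0.4900+1.7280+0.0850  ⇒  S_min = 2331/1000 m

S_min = 2331/1000 m = 2.3310 m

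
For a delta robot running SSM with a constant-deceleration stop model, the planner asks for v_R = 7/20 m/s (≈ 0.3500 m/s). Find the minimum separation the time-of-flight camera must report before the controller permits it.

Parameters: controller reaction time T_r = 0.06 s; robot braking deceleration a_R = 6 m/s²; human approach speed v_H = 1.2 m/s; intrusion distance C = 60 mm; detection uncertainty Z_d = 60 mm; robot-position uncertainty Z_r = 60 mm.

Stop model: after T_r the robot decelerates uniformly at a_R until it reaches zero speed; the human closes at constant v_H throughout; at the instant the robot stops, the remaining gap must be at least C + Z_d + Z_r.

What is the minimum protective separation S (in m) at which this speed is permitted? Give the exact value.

S_min = 8477/24000 m = 0.3532 m

stop time T_s = (7/20)/6 = 0.0583 s
robot in T_r: 0.3500·0.0600 = 0.0210 m
robot under decel: 0.3500²/(2·6.0000) = 0.0102 m
human closes 1.2000·0.1183 = 0.1420 m
margins: 0.0600+0.0600+0.0600 = 0.1800 m
S_min ≈ 0.0210+0.0102+0.1420+0.1800  ⇒  S_min = 8477/24000 m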